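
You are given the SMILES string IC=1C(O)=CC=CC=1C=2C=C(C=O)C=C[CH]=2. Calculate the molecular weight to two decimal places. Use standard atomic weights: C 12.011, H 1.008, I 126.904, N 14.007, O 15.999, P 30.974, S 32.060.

First, the molecular formula is C13H9IO2 (counting implicit H from valence).
  C: 13 × 12.011 = 156.143
  H: 9 × 1.008 = 9.072
  I: 1 × 126.904 = 126.904
  O: 2 × 15.999 = 31.998
Sum: 13×12.011 + 9×1.008 + 1×126.904 + 2×15.999 = 324.117 → 324.12 g/mol.

324.12 g/mol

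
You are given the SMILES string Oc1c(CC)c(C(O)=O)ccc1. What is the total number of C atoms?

Count every carbon token in the SMILES (each C, including those in ring-closure positions and inside branches).
Carbon count: 9.

9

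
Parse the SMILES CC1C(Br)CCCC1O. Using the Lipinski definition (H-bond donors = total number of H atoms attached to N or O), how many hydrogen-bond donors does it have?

1

Donors: find every N or O and count the H atoms it carries.
  atom 9 (O): bond orders sum to 1 → 1 H
Lipinski HBD = 1.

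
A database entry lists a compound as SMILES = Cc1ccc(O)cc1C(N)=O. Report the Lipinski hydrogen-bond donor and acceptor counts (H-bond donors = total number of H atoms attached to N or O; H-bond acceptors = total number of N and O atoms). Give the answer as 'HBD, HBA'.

3, 3

Donors: find every N or O and count the H atoms it carries.
  atom 6 (O): bond orders sum to 1 → 1 H
  atom 10 (N): bond orders sum to 1 → 2 H
  atom 11 (O): bond orders sum to 2 → 0 H
Lipinski HBD = 3.
Acceptors: N atoms = 1, O atoms = 2 → HBA = 3.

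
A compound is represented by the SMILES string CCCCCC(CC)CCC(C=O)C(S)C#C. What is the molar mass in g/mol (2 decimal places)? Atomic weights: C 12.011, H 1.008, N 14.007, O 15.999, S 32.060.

254.43 g/mol

First, the molecular formula is C15H26OS (counting implicit H from valence).
  C: 15 × 12.011 = 180.165
  H: 26 × 1.008 = 26.208
  O: 1 × 15.999 = 15.999
  S: 1 × 32.060 = 32.060
Sum: 15×12.011 + 26×1.008 + 1×15.999 + 1×32.060 = 254.432 → 254.43 g/mol.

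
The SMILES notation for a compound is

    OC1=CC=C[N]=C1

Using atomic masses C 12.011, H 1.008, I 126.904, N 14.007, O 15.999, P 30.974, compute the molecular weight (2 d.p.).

95.10 g/mol

First, the molecular formula is C5H5NO (counting implicit H from valence).
  C: 5 × 12.011 = 60.055
  H: 5 × 1.008 = 5.040
  N: 1 × 14.007 = 14.007
  O: 1 × 15.999 = 15.999
Sum: 5×12.011 + 5×1.008 + 1×14.007 + 1×15.999 = 95.101 → 95.10 g/mol.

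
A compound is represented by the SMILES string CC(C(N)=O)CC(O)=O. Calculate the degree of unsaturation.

Molecular formula: C5H9NO3.
DoU = (2C + 2 + N − H − X) / 2, where X is the halogen count and O/S are ignored.
    = (2·5 + 2 + 1 − 9 − 0) / 2 = 4 / 2 = 2.

2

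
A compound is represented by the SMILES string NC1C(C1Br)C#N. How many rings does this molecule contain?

1

In SMILES, each pair of matching ring-closure digits denotes one ring-closing bond; the number of such bonds equals the number of independent rings.
Ring-closure bonds here: 1.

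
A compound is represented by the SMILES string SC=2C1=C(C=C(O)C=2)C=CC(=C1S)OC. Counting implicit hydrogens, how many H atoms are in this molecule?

Walk through each heavy atom and fill implicit hydrogens from standard valence (C 4, N 3, O 2, S 2, halogen 1):
  atom 1: S, bond orders sum to 1 (valence 2) → 1 H
  atom 2: C, bond orders sum to 4 (valence 4) → 0 H
  atom 3: C, bond orders sum to 4 (valence 4) → 0 H
  atom 4: C, bond orders sum to 4 (valence 4) → 0 H
  atom 5: C, bond orders sum to 3 (valence 4) → 1 H
  atom 6: C, bond orders sum to 4 (valence 4) → 0 H
  atom 7: O, bond orders sum to 1 (valence 2) → 1 H
  atom 8: C, bond orders sum to 3 (valence 4) → 1 H
  atom 9: C, bond orders sum to 3 (valence 4) → 1 H
  atom 10: C, bond orders sum to 3 (valence 4) → 1 H
  atom 11: C, bond orders sum to 4 (valence 4) → 0 H
  atom 12: C, bond orders sum to 4 (valence 4) → 0 H
  atom 13: S, bond orders sum to 1 (valence 2) → 1 H
  atom 14: O, bond orders sum to 2 (valence 2) → 0 H
  atom 15: C, bond orders sum to 1 (valence 4) → 3 H
Total hydrogens: 10.

10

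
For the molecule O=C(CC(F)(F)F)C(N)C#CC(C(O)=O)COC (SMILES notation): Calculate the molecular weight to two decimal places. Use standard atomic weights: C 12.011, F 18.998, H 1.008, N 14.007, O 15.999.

267.20 g/mol

First, the molecular formula is C10H12F3NO4 (counting implicit H from valence).
  C: 10 × 12.011 = 120.110
  F: 3 × 18.998 = 56.994
  H: 12 × 1.008 = 12.096
  N: 1 × 14.007 = 14.007
  O: 4 × 15.999 = 63.996
Sum: 10×12.011 + 3×18.998 + 12×1.008 + 1×14.007 + 4×15.999 = 267.203 → 267.20 g/mol.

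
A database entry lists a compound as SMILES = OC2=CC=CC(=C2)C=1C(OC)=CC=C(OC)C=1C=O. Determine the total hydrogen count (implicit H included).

Walk through each heavy atom and fill implicit hydrogens from standard valence (C 4, N 3, O 2, S 2, halogen 1):
  atom 1: O, bond orders sum to 1 (valence 2) → 1 H
  atom 2: C, bond orders sum to 4 (valence 4) → 0 H
  atom 3: C, bond orders sum to 3 (valence 4) → 1 H
  atom 4: C, bond orders sum to 3 (valence 4) → 1 H
  atom 5: C, bond orders sum to 3 (valence 4) → 1 H
  atom 6: C, bond orders sum to 4 (valence 4) → 0 H
  atom 7: C, bond orders sum to 3 (valence 4) → 1 H
  atom 8: C, bond orders sum to 4 (valence 4) → 0 H
  atom 9: C, bond orders sum to 4 (valence 4) → 0 H
  atom 10: O, bond orders sum to 2 (valence 2) → 0 H
  atom 11: C, bond orders sum to 1 (valence 4) → 3 H
  atom 12: C, bond orders sum to 3 (valence 4) → 1 H
  atom 13: C, bond orders sum to 3 (valence 4) → 1 H
  atom 14: C, bond orders sum to 4 (valence 4) → 0 H
  atom 15: O, bond orders sum to 2 (valence 2) → 0 H
  atom 16: C, bond orders sum to 1 (valence 4) → 3 H
  atom 17: C, bond orders sum to 4 (valence 4) → 0 H
  atom 18: C, bond orders sum to 3 (valence 4) → 1 H
  atom 19: O, bond orders sum to 2 (valence 2) → 0 H
Total hydrogens: 14.

14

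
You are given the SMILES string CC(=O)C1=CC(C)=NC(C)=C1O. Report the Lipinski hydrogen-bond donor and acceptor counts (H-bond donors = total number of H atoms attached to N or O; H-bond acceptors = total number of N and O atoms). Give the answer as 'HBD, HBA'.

Donors: find every N or O and count the H atoms it carries.
  atom 3 (O): bond orders sum to 2 → 0 H
  atom 8 (N): bond orders sum to 3 → 0 H
  atom 12 (O): bond orders sum to 1 → 1 H
Lipinski HBD = 1.
Acceptors: N atoms = 1, O atoms = 2 → HBA = 3.

1, 3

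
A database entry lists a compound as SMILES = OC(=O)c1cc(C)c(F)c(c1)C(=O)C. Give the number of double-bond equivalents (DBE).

6

Molecular formula: C10H9FO3.
DoU = (2C + 2 + N − H − X) / 2, where X is the halogen count and O/S are ignored.
    = (2·10 + 2 + 0 − 9 − 1) / 2 = 12 / 2 = 6.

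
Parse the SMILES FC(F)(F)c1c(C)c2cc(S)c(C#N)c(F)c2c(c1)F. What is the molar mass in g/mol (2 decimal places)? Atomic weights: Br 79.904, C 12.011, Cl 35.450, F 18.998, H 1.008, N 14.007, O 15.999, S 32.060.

303.25 g/mol

First, the molecular formula is C13H6F5NS (counting implicit H from valence).
  C: 13 × 12.011 = 156.143
  F: 5 × 18.998 = 94.990
  H: 6 × 1.008 = 6.048
  N: 1 × 14.007 = 14.007
  S: 1 × 32.060 = 32.060
Sum: 13×12.011 + 5×18.998 + 6×1.008 + 1×14.007 + 1×32.060 = 303.248 → 303.25 g/mol.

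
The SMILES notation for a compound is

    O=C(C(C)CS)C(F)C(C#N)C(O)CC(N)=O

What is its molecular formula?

C10H15FN2O3S

Walk through each heavy atom and fill implicit hydrogens from standard valence (C 4, N 3, O 2, S 2, halogen 1):
  atom 1: O, bond orders sum to 2 (valence 2) → 0 H
  atom 2: C, bond orders sum to 4 (valence 4) → 0 H
  atom 3: C, bond orders sum to 3 (valence 4) → 1 H
  atom 4: C, bond orders sum to 1 (valence 4) → 3 H
  atom 5: C, bond orders sum to 2 (valence 4) → 2 H
  atom 6: S, bond orders sum to 1 (valence 2) → 1 H
  atom 7: C, bond orders sum to 3 (valence 4) → 1 H
  atom 8: F (halogen, monovalent) → 0 H
  atom 9: C, bond orders sum to 3 (valence 4) → 1 H
  atom 10: C, bond orders sum to 4 (valence 4) → 0 H
  atom 11: N, bond orders sum to 3 (valence 3) → 0 H
  atom 12: C, bond orders sum to 3 (valence 4) → 1 H
  atom 13: O, bond orders sum to 1 (valence 2) → 1 H
  atom 14: C, bond orders sum to 2 (valence 4) → 2 H
  atom 15: C, bond orders sum to 4 (valence 4) → 0 H
  atom 16: N, bond orders sum to 1 (valence 3) → 2 H
  atom 17: O, bond orders sum to 2 (valence 2) → 0 H
Totals → C:10, H:15, F:1, N:2, O:3, S:1.
In Hill order: C10H15FN2O3S.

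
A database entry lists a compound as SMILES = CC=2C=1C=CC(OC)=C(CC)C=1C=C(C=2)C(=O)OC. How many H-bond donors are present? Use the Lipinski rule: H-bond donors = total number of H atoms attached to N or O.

0

Donors: find every N or O and count the H atoms it carries.
  atom 7 (O): bond orders sum to 2 → 0 H
  atom 17 (O): bond orders sum to 2 → 0 H
  atom 18 (O): bond orders sum to 2 → 0 H
Lipinski HBD = 0.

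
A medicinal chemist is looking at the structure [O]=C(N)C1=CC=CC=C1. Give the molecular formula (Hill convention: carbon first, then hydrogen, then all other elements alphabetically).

Walk through each heavy atom and fill implicit hydrogens from standard valence (C 4, N 3, O 2, S 2, halogen 1):
  atom 1: O with explicit H count 0
  atom 2: C, bond orders sum to 4 (valence 4) → 0 H
  atom 3: N, bond orders sum to 1 (valence 3) → 2 H
  atom 4: C, bond orders sum to 4 (valence 4) → 0 H
  atom 5: C, bond orders sum to 3 (valence 4) → 1 H
  atom 6: C, bond orders sum to 3 (valence 4) → 1 H
  atom 7: C, bond orders sum to 3 (valence 4) → 1 H
  atom 8: C, bond orders sum to 3 (valence 4) → 1 H
  atom 9: C, bond orders sum to 3 (valence 4) → 1 H
Totals → C:7, H:7, N:1, O:1.
In Hill order: C7H7NO.

C7H7NO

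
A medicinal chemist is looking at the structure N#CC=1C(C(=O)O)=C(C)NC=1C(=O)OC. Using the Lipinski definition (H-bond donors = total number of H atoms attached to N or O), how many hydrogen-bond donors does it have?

Donors: find every N or O and count the H atoms it carries.
  atom 1 (N): bond orders sum to 3 → 0 H
  atom 6 (O): bond orders sum to 2 → 0 H
  atom 7 (O): bond orders sum to 1 → 1 H
  atom 10 (N): bond orders sum to 2 → 1 H
  atom 13 (O): bond orders sum to 2 → 0 H
  atom 14 (O): bond orders sum to 2 → 0 H
Lipinski HBD = 2.

2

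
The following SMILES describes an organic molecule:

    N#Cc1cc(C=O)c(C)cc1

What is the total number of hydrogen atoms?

Walk through each heavy atom and fill implicit hydrogens from standard valence (C 4, N 3, O 2, S 2, halogen 1); for lowercase aromatic atoms, an aromatic c carries 1 H when it has two neighbours and 0 H with three, and aromatic n carries 0 H:
  atom 1: N, bond orders sum to 3 (valence 3) → 0 H
  atom 2: C, bond orders sum to 4 (valence 4) → 0 H
  atom 3: aromatic c, 3 neighbours → 0 H
  atom 4: aromatic c, 2 neighbours → 1 H
  atom 5: aromatic c, 3 neighbours → 0 H
  atom 6: C, bond orders sum to 3 (valence 4) → 1 H
  atom 7: O, bond orders sum to 2 (valence 2) → 0 H
  atom 8: aromatic c, 3 neighbours → 0 H
  atom 9: C, bond orders sum to 1 (valence 4) → 3 H
  atom 10: aromatic c, 2 neighbours → 1 H
  atom 11: aromatic c, 2 neighbours → 1 H
Total hydrogens: 7.

7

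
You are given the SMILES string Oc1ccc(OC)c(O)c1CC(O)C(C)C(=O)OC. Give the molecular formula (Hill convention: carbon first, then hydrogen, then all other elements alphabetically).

C13H18O6

Walk through each heavy atom and fill implicit hydrogens from standard valence (C 4, N 3, O 2, S 2, halogen 1); for lowercase aromatic atoms, an aromatic c carries 1 H when it has two neighbours and 0 H with three, and aromatic n carries 0 H:
  atom 1: O, bond orders sum to 1 (valence 2) → 1 H
  atom 2: aromatic c, 3 neighbours → 0 H
  atom 3: aromatic c, 2 neighbours → 1 H
  atom 4: aromatic c, 2 neighbours → 1 H
  atom 5: aromatic c, 3 neighbours → 0 H
  atom 6: O, bond orders sum to 2 (valence 2) → 0 H
  atom 7: C, bond orders sum to 1 (valence 4) → 3 H
  atom 8: aromatic c, 3 neighbours → 0 H
  atom 9: O, bond orders sum to 1 (valence 2) → 1 H
  atom 10: aromatic c, 3 neighbours → 0 H
  atom 11: C, bond orders sum to 2 (valence 4) → 2 H
  atom 12: C, bond orders sum to 3 (valence 4) → 1 H
  atom 13: O, bond orders sum to 1 (valence 2) → 1 H
  atom 14: C, bond orders sum to 3 (valence 4) → 1 H
  atom 15: C, bond orders sum to 1 (valence 4) → 3 H
  atom 16: C, bond orders sum to 4 (valence 4) → 0 H
  atom 17: O, bond orders sum to 2 (valence 2) → 0 H
  atom 18: O, bond orders sum to 2 (valence 2) → 0 H
  atom 19: C, bond orders sum to 1 (valence 4) → 3 H
Totals → C:13, H:18, O:6.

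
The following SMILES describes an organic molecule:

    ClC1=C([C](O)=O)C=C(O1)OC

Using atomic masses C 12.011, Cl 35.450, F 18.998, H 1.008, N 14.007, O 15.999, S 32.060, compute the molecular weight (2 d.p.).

176.55 g/mol

First, the molecular formula is C6H5ClO4 (counting implicit H from valence).
  C: 6 × 12.011 = 72.066
  Cl: 1 × 35.450 = 35.450
  H: 5 × 1.008 = 5.040
  O: 4 × 15.999 = 63.996
Sum: 6×12.011 + 1×35.450 + 5×1.008 + 4×15.999 = 176.552 → 176.55 g/mol.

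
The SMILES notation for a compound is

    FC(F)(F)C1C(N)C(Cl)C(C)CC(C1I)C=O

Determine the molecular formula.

Walk through each heavy atom and fill implicit hydrogens from standard valence (C 4, N 3, O 2, S 2, halogen 1):
  atom 1: F (halogen, monovalent) → 0 H
  atom 2: C, bond orders sum to 4 (valence 4) → 0 H
  atom 3: F (halogen, monovalent) → 0 H
  atom 4: F (halogen, monovalent) → 0 H
  atom 5: C, bond orders sum to 3 (valence 4) → 1 H
  atom 6: C, bond orders sum to 3 (valence 4) → 1 H
  atom 7: N, bond orders sum to 1 (valence 3) → 2 H
  atom 8: C, bond orders sum to 3 (valence 4) → 1 H
  atom 9: Cl (halogen, monovalent) → 0 H
  atom 10: C, bond orders sum to 3 (valence 4) → 1 H
  atom 11: C, bond orders sum to 1 (valence 4) → 3 H
  atom 12: C, bond orders sum to 2 (valence 4) → 2 H
  atom 13: C, bond orders sum to 3 (valence 4) → 1 H
  atom 14: C, bond orders sum to 3 (valence 4) → 1 H
  atom 15: I (halogen, monovalent) → 0 H
  atom 16: C, bond orders sum to 3 (valence 4) → 1 H
  atom 17: O, bond orders sum to 2 (valence 2) → 0 H
Totals → C:10, H:14, Cl:1, F:3, I:1, N:1, O:1.

C10H14ClF3INO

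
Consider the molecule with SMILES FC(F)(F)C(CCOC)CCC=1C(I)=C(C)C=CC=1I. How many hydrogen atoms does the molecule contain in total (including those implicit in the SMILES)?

Walk through each heavy atom and fill implicit hydrogens from standard valence (C 4, N 3, O 2, S 2, halogen 1):
  atom 1: F (halogen, monovalent) → 0 H
  atom 2: C, bond orders sum to 4 (valence 4) → 0 H
  atom 3: F (halogen, monovalent) → 0 H
  atom 4: F (halogen, monovalent) → 0 H
  atom 5: C, bond orders sum to 3 (valence 4) → 1 H
  atom 6: C, bond orders sum to 2 (valence 4) → 2 H
  atom 7: C, bond orders sum to 2 (valence 4) → 2 H
  atom 8: O, bond orders sum to 2 (valence 2) → 0 H
  atom 9: C, bond orders sum to 1 (valence 4) → 3 H
  atom 10: C, bond orders sum to 2 (valence 4) → 2 H
  atom 11: C, bond orders sum to 2 (valence 4) → 2 H
  atom 12: C, bond orders sum to 4 (valence 4) → 0 H
  atom 13: C, bond orders sum to 4 (valence 4) → 0 H
  atom 14: I (halogen, monovalent) → 0 H
  atom 15: C, bond orders sum to 4 (valence 4) → 0 H
  atom 16: C, bond orders sum to 1 (valence 4) → 3 H
  atom 17: C, bond orders sum to 3 (valence 4) → 1 H
  atom 18: C, bond orders sum to 3 (valence 4) → 1 H
  atom 19: C, bond orders sum to 4 (valence 4) → 0 H
  atom 20: I (halogen, monovalent) → 0 H
Total hydrogens: 17.

17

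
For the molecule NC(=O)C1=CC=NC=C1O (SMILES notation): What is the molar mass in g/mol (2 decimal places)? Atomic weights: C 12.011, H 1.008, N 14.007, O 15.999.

138.13 g/mol

First, the molecular formula is C6H6N2O2 (counting implicit H from valence).
  C: 6 × 12.011 = 72.066
  H: 6 × 1.008 = 6.048
  N: 2 × 14.007 = 28.014
  O: 2 × 15.999 = 31.998
Sum: 6×12.011 + 6×1.008 + 2×14.007 + 2×15.999 = 138.126 → 138.13 g/mol.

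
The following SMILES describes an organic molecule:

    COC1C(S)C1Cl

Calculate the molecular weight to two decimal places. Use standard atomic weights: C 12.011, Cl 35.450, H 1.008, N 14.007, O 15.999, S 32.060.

138.61 g/mol

First, the molecular formula is C4H7ClOS (counting implicit H from valence).
  C: 4 × 12.011 = 48.044
  Cl: 1 × 35.450 = 35.450
  H: 7 × 1.008 = 7.056
  O: 1 × 15.999 = 15.999
  S: 1 × 32.060 = 32.060
Sum: 4×12.011 + 1×35.450 + 7×1.008 + 1×15.999 + 1×32.060 = 138.609 → 138.61 g/mol.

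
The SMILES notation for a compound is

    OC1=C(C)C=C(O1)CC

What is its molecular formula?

Walk through each heavy atom and fill implicit hydrogens from standard valence (C 4, N 3, O 2, S 2, halogen 1):
  atom 1: O, bond orders sum to 1 (valence 2) → 1 H
  atom 2: C, bond orders sum to 4 (valence 4) → 0 H
  atom 3: C, bond orders sum to 4 (valence 4) → 0 H
  atom 4: C, bond orders sum to 1 (valence 4) → 3 H
  atom 5: C, bond orders sum to 3 (valence 4) → 1 H
  atom 6: C, bond orders sum to 4 (valence 4) → 0 H
  atom 7: O, bond orders sum to 2 (valence 2) → 0 H
  atom 8: C, bond orders sum to 2 (valence 4) → 2 H
  atom 9: C, bond orders sum to 1 (valence 4) → 3 H
Totals → C:7, H:10, O:2.

C7H10O2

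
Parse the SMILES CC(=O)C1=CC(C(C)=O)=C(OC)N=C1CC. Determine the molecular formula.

Walk through each heavy atom and fill implicit hydrogens from standard valence (C 4, N 3, O 2, S 2, halogen 1):
  atom 1: C, bond orders sum to 1 (valence 4) → 3 H
  atom 2: C, bond orders sum to 4 (valence 4) → 0 H
  atom 3: O, bond orders sum to 2 (valence 2) → 0 H
  atom 4: C, bond orders sum to 4 (valence 4) → 0 H
  atom 5: C, bond orders sum to 3 (valence 4) → 1 H
  atom 6: C, bond orders sum to 4 (valence 4) → 0 H
  atom 7: C, bond orders sum to 4 (valence 4) → 0 H
  atom 8: C, bond orders sum to 1 (valence 4) → 3 H
  atom 9: O, bond orders sum to 2 (valence 2) → 0 H
  atom 10: C, bond orders sum to 4 (valence 4) → 0 H
  atom 11: O, bond orders sum to 2 (valence 2) → 0 H
  atom 12: C, bond orders sum to 1 (valence 4) → 3 H
  atom 13: N, bond orders sum to 3 (valence 3) → 0 H
  atom 14: C, bond orders sum to 4 (valence 4) → 0 H
  atom 15: C, bond orders sum to 2 (valence 4) → 2 H
  atom 16: C, bond orders sum to 1 (valence 4) → 3 H
Totals → C:12, H:15, N:1, O:3.

C12H15NO3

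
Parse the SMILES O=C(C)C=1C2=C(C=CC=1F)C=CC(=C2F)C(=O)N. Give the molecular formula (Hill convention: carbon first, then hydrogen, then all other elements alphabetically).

Walk through each heavy atom and fill implicit hydrogens from standard valence (C 4, N 3, O 2, S 2, halogen 1):
  atom 1: O, bond orders sum to 2 (valence 2) → 0 H
  atom 2: C, bond orders sum to 4 (valence 4) → 0 H
  atom 3: C, bond orders sum to 1 (valence 4) → 3 H
  atom 4: C, bond orders sum to 4 (valence 4) → 0 H
  atom 5: C, bond orders sum to 4 (valence 4) → 0 H
  atom 6: C, bond orders sum to 4 (valence 4) → 0 H
  atom 7: C, bond orders sum to 3 (valence 4) → 1 H
  atom 8: C, bond orders sum to 3 (valence 4) → 1 H
  atom 9: C, bond orders sum to 4 (valence 4) → 0 H
  atom 10: F (halogen, monovalent) → 0 H
  atom 11: C, bond orders sum to 3 (valence 4) → 1 H
  atom 12: C, bond orders sum to 3 (valence 4) → 1 H
  atom 13: C, bond orders sum to 4 (valence 4) → 0 H
  atom 14: C, bond orders sum to 4 (valence 4) → 0 H
  atom 15: F (halogen, monovalent) → 0 H
  atom 16: C, bond orders sum to 4 (valence 4) → 0 H
  atom 17: O, bond orders sum to 2 (valence 2) → 0 H
  atom 18: N, bond orders sum to 1 (valence 3) → 2 H
Totals → C:13, H:9, F:2, N:1, O:2.
In Hill order: C13H9F2NO2.

C13H9F2NO2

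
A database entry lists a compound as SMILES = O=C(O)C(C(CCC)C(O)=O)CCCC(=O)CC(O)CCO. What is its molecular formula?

C15H26O7

Walk through each heavy atom and fill implicit hydrogens from standard valence (C 4, N 3, O 2, S 2, halogen 1):
  atom 1: O, bond orders sum to 2 (valence 2) → 0 H
  atom 2: C, bond orders sum to 4 (valence 4) → 0 H
  atom 3: O, bond orders sum to 1 (valence 2) → 1 H
  atom 4: C, bond orders sum to 3 (valence 4) → 1 H
  atom 5: C, bond orders sum to 3 (valence 4) → 1 H
  atom 6: C, bond orders sum to 2 (valence 4) → 2 H
  atom 7: C, bond orders sum to 2 (valence 4) → 2 H
  atom 8: C, bond orders sum to 1 (valence 4) → 3 H
  atom 9: C, bond orders sum to 4 (valence 4) → 0 H
  atom 10: O, bond orders sum to 1 (valence 2) → 1 H
  atom 11: O, bond orders sum to 2 (valence 2) → 0 H
  atom 12: C, bond orders sum to 2 (valence 4) → 2 H
  atom 13: C, bond orders sum to 2 (valence 4) → 2 H
  atom 14: C, bond orders sum to 2 (valence 4) → 2 H
  atom 15: C, bond orders sum to 4 (valence 4) → 0 H
  atom 16: O, bond orders sum to 2 (valence 2) → 0 H
  atom 17: C, bond orders sum to 2 (valence 4) → 2 H
  atom 18: C, bond orders sum to 3 (valence 4) → 1 H
  atom 19: O, bond orders sum to 1 (valence 2) → 1 H
  atom 20: C, bond orders sum to 2 (valence 4) → 2 H
  atom 21: C, bond orders sum to 2 (valence 4) → 2 H
  atom 22: O, bond orders sum to 1 (valence 2) → 1 H
Totals → C:15, H:26, O:7.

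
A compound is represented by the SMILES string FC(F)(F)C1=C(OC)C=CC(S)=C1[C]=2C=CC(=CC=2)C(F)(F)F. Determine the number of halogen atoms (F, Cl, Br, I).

6

Halogen atoms appear at heavy-atom positions 1, 3, 4, 21, 22, 23 (6×F).
Other groups present: 1 ether, 1 thiol.
Halogen count: 6.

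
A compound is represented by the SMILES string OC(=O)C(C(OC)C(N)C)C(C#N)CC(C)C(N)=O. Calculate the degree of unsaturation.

4

Molecular formula: C12H21N3O4.
DoU = (2C + 2 + N − H − X) / 2, where X is the halogen count and O/S are ignored.
    = (2·12 + 2 + 3 − 21 − 0) / 2 = 8 / 2 = 4.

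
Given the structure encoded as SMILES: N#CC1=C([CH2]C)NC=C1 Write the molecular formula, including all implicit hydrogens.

Walk through each heavy atom and fill implicit hydrogens from standard valence (C 4, N 3, O 2, S 2, halogen 1):
  atom 1: N, bond orders sum to 3 (valence 3) → 0 H
  atom 2: C, bond orders sum to 4 (valence 4) → 0 H
  atom 3: C, bond orders sum to 4 (valence 4) → 0 H
  atom 4: C, bond orders sum to 4 (valence 4) → 0 H
  atom 5: C with explicit H count 2
  atom 6: C, bond orders sum to 1 (valence 4) → 3 H
  atom 7: N, bond orders sum to 2 (valence 3) → 1 H
  atom 8: C, bond orders sum to 3 (valence 4) → 1 H
  atom 9: C, bond orders sum to 3 (valence 4) → 1 H
Totals → C:7, H:8, N:2.
In Hill order: C7H8N2.

C7H8N2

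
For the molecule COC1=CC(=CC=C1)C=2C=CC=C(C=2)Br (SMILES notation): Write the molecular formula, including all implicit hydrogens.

Walk through each heavy atom and fill implicit hydrogens from standard valence (C 4, N 3, O 2, S 2, halogen 1):
  atom 1: C, bond orders sum to 1 (valence 4) → 3 H
  atom 2: O, bond orders sum to 2 (valence 2) → 0 H
  atom 3: C, bond orders sum to 4 (valence 4) → 0 H
  atom 4: C, bond orders sum to 3 (valence 4) → 1 H
  atom 5: C, bond orders sum to 4 (valence 4) → 0 H
  atom 6: C, bond orders sum to 3 (valence 4) → 1 H
  atom 7: C, bond orders sum to 3 (valence 4) → 1 H
  atom 8: C, bond orders sum to 3 (valence 4) → 1 H
  atom 9: C, bond orders sum to 4 (valence 4) → 0 H
  atom 10: C, bond orders sum to 3 (valence 4) → 1 H
  atom 11: C, bond orders sum to 3 (valence 4) → 1 H
  atom 12: C, bond orders sum to 3 (valence 4) → 1 H
  atom 13: C, bond orders sum to 4 (valence 4) → 0 H
  atom 14: C, bond orders sum to 3 (valence 4) → 1 H
  atom 15: Br (halogen, monovalent) → 0 H
Totals → C:13, H:11, Br:1, O:1.
In Hill order: C13H11BrO.

C13H11BrO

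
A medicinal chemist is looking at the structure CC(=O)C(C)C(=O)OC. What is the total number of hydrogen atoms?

Walk through each heavy atom and fill implicit hydrogens from standard valence (C 4, N 3, O 2, S 2, halogen 1):
  atom 1: C, bond orders sum to 1 (valence 4) → 3 H
  atom 2: C, bond orders sum to 4 (valence 4) → 0 H
  atom 3: O, bond orders sum to 2 (valence 2) → 0 H
  atom 4: C, bond orders sum to 3 (valence 4) → 1 H
  atom 5: C, bond orders sum to 1 (valence 4) → 3 H
  atom 6: C, bond orders sum to 4 (valence 4) → 0 H
  atom 7: O, bond orders sum to 2 (valence 2) → 0 H
  atom 8: O, bond orders sum to 2 (valence 2) → 0 H
  atom 9: C, bond orders sum to 1 (valence 4) → 3 H
Total hydrogens: 10.

10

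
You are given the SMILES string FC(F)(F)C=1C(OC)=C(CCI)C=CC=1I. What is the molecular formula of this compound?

Walk through each heavy atom and fill implicit hydrogens from standard valence (C 4, N 3, O 2, S 2, halogen 1):
  atom 1: F (halogen, monovalent) → 0 H
  atom 2: C, bond orders sum to 4 (valence 4) → 0 H
  atom 3: F (halogen, monovalent) → 0 H
  atom 4: F (halogen, monovalent) → 0 H
  atom 5: C, bond orders sum to 4 (valence 4) → 0 H
  atom 6: C, bond orders sum to 4 (valence 4) → 0 H
  atom 7: O, bond orders sum to 2 (valence 2) → 0 H
  atom 8: C, bond orders sum to 1 (valence 4) → 3 H
  atom 9: C, bond orders sum to 4 (valence 4) → 0 H
  atom 10: C, bond orders sum to 2 (valence 4) → 2 H
  atom 11: C, bond orders sum to 2 (valence 4) → 2 H
  atom 12: I (halogen, monovalent) → 0 H
  atom 13: C, bond orders sum to 3 (valence 4) → 1 H
  atom 14: C, bond orders sum to 3 (valence 4) → 1 H
  atom 15: C, bond orders sum to 4 (valence 4) → 0 H
  atom 16: I (halogen, monovalent) → 0 H
Totals → C:10, H:9, F:3, I:2, O:1.
In Hill order: C10H9F3I2O.

C10H9F3I2O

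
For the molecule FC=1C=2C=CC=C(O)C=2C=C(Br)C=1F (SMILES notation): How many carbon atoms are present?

10

Count every carbon token in the SMILES (each C, including those in ring-closure positions and inside branches).
Carbon count: 10.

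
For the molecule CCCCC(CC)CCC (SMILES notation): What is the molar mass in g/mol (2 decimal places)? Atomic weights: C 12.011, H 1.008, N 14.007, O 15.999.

First, the molecular formula is C10H22 (counting implicit H from valence).
  C: 10 × 12.011 = 120.110
  H: 22 × 1.008 = 22.176
Sum: 10×12.011 + 22×1.008 = 142.286 → 142.29 g/mol.

142.29 g/mol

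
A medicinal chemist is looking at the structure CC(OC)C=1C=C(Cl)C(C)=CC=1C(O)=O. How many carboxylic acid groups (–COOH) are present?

The carboxylic acid motif appears at heavy-atom position 13 in the SMILES.
Other groups present: 1 ether.
Carboxylic acid count: 1.

1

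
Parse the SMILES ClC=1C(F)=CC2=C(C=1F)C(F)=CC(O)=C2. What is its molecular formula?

C10H4ClF3O

Walk through each heavy atom and fill implicit hydrogens from standard valence (C 4, N 3, O 2, S 2, halogen 1):
  atom 1: Cl (halogen, monovalent) → 0 H
  atom 2: C, bond orders sum to 4 (valence 4) → 0 H
  atom 3: C, bond orders sum to 4 (valence 4) → 0 H
  atom 4: F (halogen, monovalent) → 0 H
  atom 5: C, bond orders sum to 3 (valence 4) → 1 H
  atom 6: C, bond orders sum to 4 (valence 4) → 0 H
  atom 7: C, bond orders sum to 4 (valence 4) → 0 H
  atom 8: C, bond orders sum to 4 (valence 4) → 0 H
  atom 9: F (halogen, monovalent) → 0 H
  atom 10: C, bond orders sum to 4 (valence 4) → 0 H
  atom 11: F (halogen, monovalent) → 0 H
  atom 12: C, bond orders sum to 3 (valence 4) → 1 H
  atom 13: C, bond orders sum to 4 (valence 4) → 0 H
  atom 14: O, bond orders sum to 1 (valence 2) → 1 H
  atom 15: C, bond orders sum to 3 (valence 4) → 1 H
Totals → C:10, H:4, Cl:1, F:3, O:1.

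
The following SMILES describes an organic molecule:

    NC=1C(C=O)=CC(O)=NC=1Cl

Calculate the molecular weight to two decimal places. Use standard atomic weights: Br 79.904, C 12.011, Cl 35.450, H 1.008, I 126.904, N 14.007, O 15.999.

172.57 g/mol

First, the molecular formula is C6H5ClN2O2 (counting implicit H from valence).
  C: 6 × 12.011 = 72.066
  Cl: 1 × 35.450 = 35.450
  H: 5 × 1.008 = 5.040
  N: 2 × 14.007 = 28.014
  O: 2 × 15.999 = 31.998
Sum: 6×12.011 + 1×35.450 + 5×1.008 + 2×14.007 + 2×15.999 = 172.568 → 172.57 g/mol.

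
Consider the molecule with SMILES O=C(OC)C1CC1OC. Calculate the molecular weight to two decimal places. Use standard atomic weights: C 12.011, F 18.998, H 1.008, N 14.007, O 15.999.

First, the molecular formula is C6H10O3 (counting implicit H from valence).
  C: 6 × 12.011 = 72.066
  H: 10 × 1.008 = 10.080
  O: 3 × 15.999 = 47.997
Sum: 6×12.011 + 10×1.008 + 3×15.999 = 130.143 → 130.14 g/mol.

130.14 g/mol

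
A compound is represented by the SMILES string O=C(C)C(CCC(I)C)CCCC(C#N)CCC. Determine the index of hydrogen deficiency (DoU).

3

Degree of unsaturation = (number of rings) + (number of π bonds).
Ring closures in the SMILES: 0.
π bonds: 1 double bond (each 1 DoU), 1 triple bond (each 2 DoU) → 3 DoU from unsaturation.
Total DoU = 0 + 3 = 3.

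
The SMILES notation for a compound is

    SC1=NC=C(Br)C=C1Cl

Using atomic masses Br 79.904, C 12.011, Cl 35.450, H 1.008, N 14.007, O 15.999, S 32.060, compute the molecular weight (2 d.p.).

First, the molecular formula is C5H3BrClNS (counting implicit H from valence).
  Br: 1 × 79.904 = 79.904
  C: 5 × 12.011 = 60.055
  Cl: 1 × 35.450 = 35.450
  H: 3 × 1.008 = 3.024
  N: 1 × 14.007 = 14.007
  S: 1 × 32.060 = 32.060
Sum: 1×79.904 + 5×12.011 + 1×35.450 + 3×1.008 + 1×14.007 + 1×32.060 = 224.500 → 224.50 g/mol.

224.50 g/mol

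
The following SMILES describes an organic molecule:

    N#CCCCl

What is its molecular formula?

Walk through each heavy atom and fill implicit hydrogens from standard valence (C 4, N 3, O 2, S 2, halogen 1):
  atom 1: N, bond orders sum to 3 (valence 3) → 0 H
  atom 2: C, bond orders sum to 4 (valence 4) → 0 H
  atom 3: C, bond orders sum to 2 (valence 4) → 2 H
  atom 4: C, bond orders sum to 2 (valence 4) → 2 H
  atom 5: Cl (halogen, monovalent) → 0 H
Totals → C:3, H:4, Cl:1, N:1.

C3H4ClN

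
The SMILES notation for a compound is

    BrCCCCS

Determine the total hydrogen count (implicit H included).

Walk through each heavy atom and fill implicit hydrogens from standard valence (C 4, N 3, O 2, S 2, halogen 1):
  atom 1: Br (halogen, monovalent) → 0 H
  atom 2: C, bond orders sum to 2 (valence 4) → 2 H
  atom 3: C, bond orders sum to 2 (valence 4) → 2 H
  atom 4: C, bond orders sum to 2 (valence 4) → 2 H
  atom 5: C, bond orders sum to 2 (valence 4) → 2 H
  atom 6: S, bond orders sum to 1 (valence 2) → 1 H
Total hydrogens: 9.

9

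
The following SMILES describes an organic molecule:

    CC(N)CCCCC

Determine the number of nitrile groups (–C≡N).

0

Scan the SMILES for the nitrile motif — none present.
Groups that are present: 1 primary amine.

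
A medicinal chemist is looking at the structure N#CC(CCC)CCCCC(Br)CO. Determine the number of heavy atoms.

Every atom symbol written in the SMILES (organic subset) is one heavy atom; implicit H are not written.
Heavy atoms by element → Br:1, C:11, N:1, O:1.
Total: 14.

14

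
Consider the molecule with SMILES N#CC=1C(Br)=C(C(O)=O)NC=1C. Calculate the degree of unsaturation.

6

Molecular formula: C7H5BrN2O2.
DoU = (2C + 2 + N − H − X) / 2, where X is the halogen count and O/S are ignored.
    = (2·7 + 2 + 2 − 5 − 1) / 2 = 12 / 2 = 6.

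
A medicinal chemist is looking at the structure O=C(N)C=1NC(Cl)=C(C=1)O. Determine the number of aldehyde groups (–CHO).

Scan the SMILES for the aldehyde motif — none present.
Groups that are present: 1 amide, 1 hydroxyl.

0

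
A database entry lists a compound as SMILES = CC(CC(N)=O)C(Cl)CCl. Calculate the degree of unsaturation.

Degree of unsaturation = (number of rings) + (number of π bonds).
Ring closures in the SMILES: 0.
π bonds: 1 double bond (each 1 DoU) → 1 DoU from unsaturation.
Total DoU = 0 + 1 = 1.

1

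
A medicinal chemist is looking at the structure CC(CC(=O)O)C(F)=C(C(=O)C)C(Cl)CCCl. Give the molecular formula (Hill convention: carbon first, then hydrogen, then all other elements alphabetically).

Walk through each heavy atom and fill implicit hydrogens from standard valence (C 4, N 3, O 2, S 2, halogen 1):
  atom 1: C, bond orders sum to 1 (valence 4) → 3 H
  atom 2: C, bond orders sum to 3 (valence 4) → 1 H
  atom 3: C, bond orders sum to 2 (valence 4) → 2 H
  atom 4: C, bond orders sum to 4 (valence 4) → 0 H
  atom 5: O, bond orders sum to 2 (valence 2) → 0 H
  atom 6: O, bond orders sum to 1 (valence 2) → 1 H
  atom 7: C, bond orders sum to 4 (valence 4) → 0 H
  atom 8: F (halogen, monovalent) → 0 H
  atom 9: C, bond orders sum to 4 (valence 4) → 0 H
  atom 10: C, bond orders sum to 4 (valence 4) → 0 H
  atom 11: O, bond orders sum to 2 (valence 2) → 0 H
  atom 12: C, bond orders sum to 1 (valence 4) → 3 H
  atom 13: C, bond orders sum to 3 (valence 4) → 1 H
  atom 14: Cl (halogen, monovalent) → 0 H
  atom 15: C, bond orders sum to 2 (valence 4) → 2 H
  atom 16: C, bond orders sum to 2 (valence 4) → 2 H
  atom 17: Cl (halogen, monovalent) → 0 H
Totals → C:11, H:15, Cl:2, F:1, O:3.
In Hill order: C11H15Cl2FO3.

C11H15Cl2FO3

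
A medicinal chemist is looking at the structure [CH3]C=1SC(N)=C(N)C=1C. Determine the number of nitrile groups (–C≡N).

Scan the SMILES for the nitrile motif — none present.
Groups that are present: 2 primary amine.

0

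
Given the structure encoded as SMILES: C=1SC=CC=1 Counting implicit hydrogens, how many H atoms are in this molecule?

Walk through each heavy atom and fill implicit hydrogens from standard valence (C 4, N 3, O 2, S 2, halogen 1):
  atom 1: C, bond orders sum to 3 (valence 4) → 1 H
  atom 2: S, bond orders sum to 2 (valence 2) → 0 H
  atom 3: C, bond orders sum to 3 (valence 4) → 1 H
  atom 4: C, bond orders sum to 3 (valence 4) → 1 H
  atom 5: C, bond orders sum to 3 (valence 4) → 1 H
Total hydrogens: 4.

4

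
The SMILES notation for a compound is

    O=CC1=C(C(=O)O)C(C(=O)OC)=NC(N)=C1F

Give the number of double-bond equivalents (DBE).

Degree of unsaturation = (number of rings) + (number of π bonds).
Ring closures in the SMILES: 1.
π bonds: 6 double bonds (each 1 DoU) → 6 DoU from unsaturation.
Total DoU = 1 + 6 = 7.

7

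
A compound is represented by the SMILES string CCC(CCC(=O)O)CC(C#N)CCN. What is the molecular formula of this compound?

C11H20N2O2

Walk through each heavy atom and fill implicit hydrogens from standard valence (C 4, N 3, O 2, S 2, halogen 1):
  atom 1: C, bond orders sum to 1 (valence 4) → 3 H
  atom 2: C, bond orders sum to 2 (valence 4) → 2 H
  atom 3: C, bond orders sum to 3 (valence 4) → 1 H
  atom 4: C, bond orders sum to 2 (valence 4) → 2 H
  atom 5: C, bond orders sum to 2 (valence 4) → 2 H
  atom 6: C, bond orders sum to 4 (valence 4) → 0 H
  atom 7: O, bond orders sum to 2 (valence 2) → 0 H
  atom 8: O, bond orders sum to 1 (valence 2) → 1 H
  atom 9: C, bond orders sum to 2 (valence 4) → 2 H
  atom 10: C, bond orders sum to 3 (valence 4) → 1 H
  atom 11: C, bond orders sum to 4 (valence 4) → 0 H
  atom 12: N, bond orders sum to 3 (valence 3) → 0 H
  atom 13: C, bond orders sum to 2 (valence 4) → 2 H
  atom 14: C, bond orders sum to 2 (valence 4) → 2 H
  atom 15: N, bond orders sum to 1 (valence 3) → 2 H
Totals → C:11, H:20, N:2, O:2.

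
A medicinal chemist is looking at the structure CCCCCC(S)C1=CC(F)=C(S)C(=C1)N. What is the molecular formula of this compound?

Walk through each heavy atom and fill implicit hydrogens from standard valence (C 4, N 3, O 2, S 2, halogen 1):
  atom 1: C, bond orders sum to 1 (valence 4) → 3 H
  atom 2: C, bond orders sum to 2 (valence 4) → 2 H
  atom 3: C, bond orders sum to 2 (valence 4) → 2 H
  atom 4: C, bond orders sum to 2 (valence 4) → 2 H
  atom 5: C, bond orders sum to 2 (valence 4) → 2 H
  atom 6: C, bond orders sum to 3 (valence 4) → 1 H
  atom 7: S, bond orders sum to 1 (valence 2) → 1 H
  atom 8: C, bond orders sum to 4 (valence 4) → 0 H
  atom 9: C, bond orders sum to 3 (valence 4) → 1 H
  atom 10: C, bond orders sum to 4 (valence 4) → 0 H
  atom 11: F (halogen, monovalent) → 0 H
  atom 12: C, bond orders sum to 4 (valence 4) → 0 H
  atom 13: S, bond orders sum to 1 (valence 2) → 1 H
  atom 14: C, bond orders sum to 4 (valence 4) → 0 H
  atom 15: C, bond orders sum to 3 (valence 4) → 1 H
  atom 16: N, bond orders sum to 1 (valence 3) → 2 H
Totals → C:12, H:18, F:1, N:1, S:2.
In Hill order: C12H18FNS2.

C12H18FNS2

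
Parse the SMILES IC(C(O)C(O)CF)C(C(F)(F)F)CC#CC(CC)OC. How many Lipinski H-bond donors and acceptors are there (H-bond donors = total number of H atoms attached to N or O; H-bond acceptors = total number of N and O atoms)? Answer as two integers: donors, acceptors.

Donors: find every N or O and count the H atoms it carries.
  atom 4 (O): bond orders sum to 1 → 1 H
  atom 6 (O): bond orders sum to 1 → 1 H
  atom 20 (O): bond orders sum to 2 → 0 H
Lipinski HBD = 2.
Acceptors: N atoms = 0, O atoms = 3 → HBA = 3.

2, 3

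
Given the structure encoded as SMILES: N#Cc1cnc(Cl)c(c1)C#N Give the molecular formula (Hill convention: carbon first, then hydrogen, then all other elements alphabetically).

Walk through each heavy atom and fill implicit hydrogens from standard valence (C 4, N 3, O 2, S 2, halogen 1); for lowercase aromatic atoms, an aromatic c carries 1 H when it has two neighbours and 0 H with three, and aromatic n carries 0 H:
  atom 1: N, bond orders sum to 3 (valence 3) → 0 H
  atom 2: C, bond orders sum to 4 (valence 4) → 0 H
  atom 3: aromatic c, 3 neighbours → 0 H
  atom 4: aromatic c, 2 neighbours → 1 H
  atom 5: aromatic n, 2 neighbours → 0 H
  atom 6: aromatic c, 3 neighbours → 0 H
  atom 7: Cl (halogen, monovalent) → 0 H
  atom 8: aromatic c, 3 neighbours → 0 H
  atom 9: aromatic c, 2 neighbours → 1 H
  atom 10: C, bond orders sum to 4 (valence 4) → 0 H
  atom 11: N, bond orders sum to 3 (valence 3) → 0 H
Totals → C:7, H:2, Cl:1, N:3.
In Hill order: C7H2ClN3.

C7H2ClN3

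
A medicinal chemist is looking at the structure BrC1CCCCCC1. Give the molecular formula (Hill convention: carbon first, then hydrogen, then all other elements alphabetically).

Walk through each heavy atom and fill implicit hydrogens from standard valence (C 4, N 3, O 2, S 2, halogen 1):
  atom 1: Br (halogen, monovalent) → 0 H
  atom 2: C, bond orders sum to 3 (valence 4) → 1 H
  atom 3: C, bond orders sum to 2 (valence 4) → 2 H
  atom 4: C, bond orders sum to 2 (valence 4) → 2 H
  atom 5: C, bond orders sum to 2 (valence 4) → 2 H
  atom 6: C, bond orders sum to 2 (valence 4) → 2 H
  atom 7: C, bond orders sum to 2 (valence 4) → 2 H
  atom 8: C, bond orders sum to 2 (valence 4) → 2 H
Totals → C:7, H:13, Br:1.
In Hill order: C7H13Br.

C7H13Br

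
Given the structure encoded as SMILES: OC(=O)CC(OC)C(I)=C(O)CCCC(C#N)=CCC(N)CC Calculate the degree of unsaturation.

Degree of unsaturation = (number of rings) + (number of π bonds).
Ring closures in the SMILES: 0.
π bonds: 3 double bonds (each 1 DoU), 1 triple bond (each 2 DoU) → 5 DoU from unsaturation.
Total DoU = 0 + 5 = 5.

5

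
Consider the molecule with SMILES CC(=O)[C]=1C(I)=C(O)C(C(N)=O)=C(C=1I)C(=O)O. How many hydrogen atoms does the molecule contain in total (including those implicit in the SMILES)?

Walk through each heavy atom and fill implicit hydrogens from standard valence (C 4, N 3, O 2, S 2, halogen 1):
  atom 1: C, bond orders sum to 1 (valence 4) → 3 H
  atom 2: C, bond orders sum to 4 (valence 4) → 0 H
  atom 3: O, bond orders sum to 2 (valence 2) → 0 H
  atom 4: C with explicit H count 0
  atom 5: C, bond orders sum to 4 (valence 4) → 0 H
  atom 6: I (halogen, monovalent) → 0 H
  atom 7: C, bond orders sum to 4 (valence 4) → 0 H
  atom 8: O, bond orders sum to 1 (valence 2) → 1 H
  atom 9: C, bond orders sum to 4 (valence 4) → 0 H
  atom 10: C, bond orders sum to 4 (valence 4) → 0 H
  atom 11: N, bond orders sum to 1 (valence 3) → 2 H
  atom 12: O, bond orders sum to 2 (valence 2) → 0 H
  atom 13: C, bond orders sum to 4 (valence 4) → 0 H
  atom 14: C, bond orders sum to 4 (valence 4) → 0 H
  atom 15: I (halogen, monovalent) → 0 H
  atom 16: C, bond orders sum to 4 (valence 4) → 0 H
  atom 17: O, bond orders sum to 2 (valence 2) → 0 H
  atom 18: O, bond orders sum to 1 (valence 2) → 1 H
Total hydrogens: 7.

7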